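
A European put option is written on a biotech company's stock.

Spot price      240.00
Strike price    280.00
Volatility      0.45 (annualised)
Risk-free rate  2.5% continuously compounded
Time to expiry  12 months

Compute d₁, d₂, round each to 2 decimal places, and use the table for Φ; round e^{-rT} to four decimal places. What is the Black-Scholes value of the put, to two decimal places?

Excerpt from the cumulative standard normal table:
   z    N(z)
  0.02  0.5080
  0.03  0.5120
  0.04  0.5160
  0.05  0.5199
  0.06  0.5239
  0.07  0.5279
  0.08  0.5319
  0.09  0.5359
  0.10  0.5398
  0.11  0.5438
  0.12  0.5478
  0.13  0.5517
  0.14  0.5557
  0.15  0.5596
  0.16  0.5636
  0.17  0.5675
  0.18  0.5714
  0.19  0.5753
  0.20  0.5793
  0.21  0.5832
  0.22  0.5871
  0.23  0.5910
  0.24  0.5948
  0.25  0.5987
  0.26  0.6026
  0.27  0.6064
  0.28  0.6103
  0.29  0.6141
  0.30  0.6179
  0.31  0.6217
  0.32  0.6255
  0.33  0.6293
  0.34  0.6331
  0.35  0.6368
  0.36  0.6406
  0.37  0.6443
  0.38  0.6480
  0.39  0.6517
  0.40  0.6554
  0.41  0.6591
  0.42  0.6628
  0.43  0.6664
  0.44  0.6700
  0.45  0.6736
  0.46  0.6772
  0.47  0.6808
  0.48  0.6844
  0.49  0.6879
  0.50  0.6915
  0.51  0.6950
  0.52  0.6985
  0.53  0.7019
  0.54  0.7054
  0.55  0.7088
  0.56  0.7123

64.06

T = 1;  σ√T = 0.4500
d₁ = [ln(240/280) + (0.025 + 0.45²/2)·1] / 0.4500 = [-0.1542 + 0.1263] / 0.4500 = -0.0620 ⇒ -0.06
d₂ = d₁ − σ√T = -0.0620 − 0.4500 = -0.5120 ⇒ -0.51
e^(−rT) = e^(−0.025·1) = 0.9753
N(−d₂) = N(0.51) = 0.6950;  N(−d₁) = N(0.06) = 0.5239
P = 280·0.9753·0.6950 − 240·0.5239 = 189.7934 − 125.7360 = 64.0574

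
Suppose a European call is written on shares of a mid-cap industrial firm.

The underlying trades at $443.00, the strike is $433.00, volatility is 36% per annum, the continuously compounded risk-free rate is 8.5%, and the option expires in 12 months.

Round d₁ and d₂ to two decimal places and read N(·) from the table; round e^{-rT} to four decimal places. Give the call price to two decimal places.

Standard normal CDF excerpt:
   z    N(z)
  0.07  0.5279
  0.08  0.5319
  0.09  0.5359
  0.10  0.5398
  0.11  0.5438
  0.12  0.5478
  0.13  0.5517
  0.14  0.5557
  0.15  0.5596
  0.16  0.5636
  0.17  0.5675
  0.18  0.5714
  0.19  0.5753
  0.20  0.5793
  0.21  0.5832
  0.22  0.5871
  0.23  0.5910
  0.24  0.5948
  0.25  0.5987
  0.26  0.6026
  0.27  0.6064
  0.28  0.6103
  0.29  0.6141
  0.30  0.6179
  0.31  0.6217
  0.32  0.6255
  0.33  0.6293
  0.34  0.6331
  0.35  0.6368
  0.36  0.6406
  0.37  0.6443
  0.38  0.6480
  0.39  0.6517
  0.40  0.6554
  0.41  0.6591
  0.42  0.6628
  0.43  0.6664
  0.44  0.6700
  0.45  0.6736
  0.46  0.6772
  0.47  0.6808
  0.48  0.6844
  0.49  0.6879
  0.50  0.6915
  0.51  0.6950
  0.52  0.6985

$85.32

σ√T = 0.36·√1 = 0.3600
d₁ = [ln(443/433) + (0.085 + ½·0.36²)·1] / (σ√T) = (0.0228 + 0.1498) / 0.3600 = 0.4795 ≈ 0.48
d₂ = 0.4795 − 0.3600 = 0.1195 ≈ 0.12
e^(−rT) = e^(−0.085·1) = 0.9185
C = 443·N(0.48) − 433·0.9185·N(0.12) = 443·0.6844 − 433·0.9185·0.5478 = 303.1892 − 217.8658 = 85.3234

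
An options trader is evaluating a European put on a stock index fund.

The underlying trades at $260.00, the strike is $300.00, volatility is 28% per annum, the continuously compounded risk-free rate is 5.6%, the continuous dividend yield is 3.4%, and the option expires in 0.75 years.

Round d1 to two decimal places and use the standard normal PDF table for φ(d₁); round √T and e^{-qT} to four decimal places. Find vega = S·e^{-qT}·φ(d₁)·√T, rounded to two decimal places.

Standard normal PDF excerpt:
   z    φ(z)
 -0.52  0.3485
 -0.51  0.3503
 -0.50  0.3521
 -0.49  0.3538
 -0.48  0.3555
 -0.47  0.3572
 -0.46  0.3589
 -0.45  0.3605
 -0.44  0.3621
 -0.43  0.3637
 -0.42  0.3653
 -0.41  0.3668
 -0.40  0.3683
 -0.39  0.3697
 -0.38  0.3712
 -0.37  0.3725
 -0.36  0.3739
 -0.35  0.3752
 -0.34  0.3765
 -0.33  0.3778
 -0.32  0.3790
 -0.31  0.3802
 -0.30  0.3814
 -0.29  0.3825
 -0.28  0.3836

T = 0.75;  σ√T = 0.2425
d₁ = [ln(260/300) + (0.056 − 0.034 + ½·0.28²)·0.75] / (σ√T) = (-0.1431 + 0.0459) / 0.2425 = -0.4008 ⇒ -0.40
√T = √0.75 = 0.8660
φ(d₁) = φ(-0.40) = 0.3683
e^(−qT) = e^(−0.034·0.75) = 0.9748
vega = S·e^(−qT)·φ(d₁)·√T = 260·0.9748·0.3683·0.8660 = 80.8367
(Call and put vega coincide under Black-Scholes.)

80.84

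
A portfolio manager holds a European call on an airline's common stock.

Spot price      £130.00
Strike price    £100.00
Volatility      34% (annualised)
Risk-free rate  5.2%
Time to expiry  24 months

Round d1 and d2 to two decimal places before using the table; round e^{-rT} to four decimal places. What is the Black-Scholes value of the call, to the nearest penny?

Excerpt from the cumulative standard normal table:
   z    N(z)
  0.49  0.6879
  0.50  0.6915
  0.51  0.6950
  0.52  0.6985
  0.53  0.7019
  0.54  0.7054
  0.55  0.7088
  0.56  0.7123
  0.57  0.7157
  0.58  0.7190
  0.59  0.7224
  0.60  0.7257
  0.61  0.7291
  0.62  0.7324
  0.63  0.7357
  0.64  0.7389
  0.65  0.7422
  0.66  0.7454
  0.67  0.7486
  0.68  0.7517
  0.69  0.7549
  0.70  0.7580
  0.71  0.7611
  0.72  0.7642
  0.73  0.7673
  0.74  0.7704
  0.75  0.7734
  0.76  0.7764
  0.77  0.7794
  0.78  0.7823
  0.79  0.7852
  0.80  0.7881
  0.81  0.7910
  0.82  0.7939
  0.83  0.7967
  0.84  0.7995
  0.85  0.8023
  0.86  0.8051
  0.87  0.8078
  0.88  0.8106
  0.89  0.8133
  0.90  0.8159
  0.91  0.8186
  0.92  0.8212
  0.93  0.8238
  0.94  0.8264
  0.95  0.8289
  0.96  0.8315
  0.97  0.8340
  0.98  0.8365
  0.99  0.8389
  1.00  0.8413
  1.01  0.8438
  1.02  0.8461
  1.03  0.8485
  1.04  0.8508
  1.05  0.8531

T = 2;  σ√T = 0.4808
d₁ = [ln(130/100) + (0.052 + 0.34²/2)·2] / 0.4808 = [0.2624 + 0.2196] / 0.4808 = 1.0024 → 1.00
d₂ = d₁ − σ√T = 1.0024 − 0.4808 = 0.5215 → 0.52
exp(−rT) = exp(−0.052·2) = 0.9012
N(d₁) = N(1.00) = 0.8413;  N(d₂) = N(0.52) = 0.6985
C = 130·0.8413 − 100·0.9012·0.6985 = 109.3690 − 62.9488 = 46.4202

£46.42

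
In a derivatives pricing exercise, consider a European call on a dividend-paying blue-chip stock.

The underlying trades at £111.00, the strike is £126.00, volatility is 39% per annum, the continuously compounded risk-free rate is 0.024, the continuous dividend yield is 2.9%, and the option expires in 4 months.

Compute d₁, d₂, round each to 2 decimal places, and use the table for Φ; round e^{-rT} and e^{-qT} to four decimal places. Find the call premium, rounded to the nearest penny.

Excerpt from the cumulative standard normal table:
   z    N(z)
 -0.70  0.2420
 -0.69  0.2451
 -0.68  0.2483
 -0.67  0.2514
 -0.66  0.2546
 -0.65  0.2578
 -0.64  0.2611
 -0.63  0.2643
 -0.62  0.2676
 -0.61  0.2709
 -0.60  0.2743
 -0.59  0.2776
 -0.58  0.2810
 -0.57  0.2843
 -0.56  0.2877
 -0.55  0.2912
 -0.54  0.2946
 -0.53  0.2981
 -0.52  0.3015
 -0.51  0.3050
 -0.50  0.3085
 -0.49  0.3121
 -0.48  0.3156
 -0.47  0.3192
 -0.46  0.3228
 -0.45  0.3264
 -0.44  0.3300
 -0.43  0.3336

T = 0.3333;  σ√T = 0.2252
d₁ = [ln(111/126) + (0.024 − 0.029 + ½·0.39²)·0.3333] / (σ√T) = (-0.1268 + 0.0237) / 0.2252 = -0.4577 → -0.46
d₂ = -0.4577 − 0.2252 = -0.6829 → -0.68
exp(−qT) = exp(−0.029·0.3333) = 0.9904;  exp(−rT) = exp(−0.024·0.3333) = 0.9920
C = 111·0.9904·N(-0.46) − 126·0.9920·N(-0.68) = 111·0.9904·0.3228 − 126·0.9920·0.2483 = 35.4868 − 31.0355 = 4.4513

£4.45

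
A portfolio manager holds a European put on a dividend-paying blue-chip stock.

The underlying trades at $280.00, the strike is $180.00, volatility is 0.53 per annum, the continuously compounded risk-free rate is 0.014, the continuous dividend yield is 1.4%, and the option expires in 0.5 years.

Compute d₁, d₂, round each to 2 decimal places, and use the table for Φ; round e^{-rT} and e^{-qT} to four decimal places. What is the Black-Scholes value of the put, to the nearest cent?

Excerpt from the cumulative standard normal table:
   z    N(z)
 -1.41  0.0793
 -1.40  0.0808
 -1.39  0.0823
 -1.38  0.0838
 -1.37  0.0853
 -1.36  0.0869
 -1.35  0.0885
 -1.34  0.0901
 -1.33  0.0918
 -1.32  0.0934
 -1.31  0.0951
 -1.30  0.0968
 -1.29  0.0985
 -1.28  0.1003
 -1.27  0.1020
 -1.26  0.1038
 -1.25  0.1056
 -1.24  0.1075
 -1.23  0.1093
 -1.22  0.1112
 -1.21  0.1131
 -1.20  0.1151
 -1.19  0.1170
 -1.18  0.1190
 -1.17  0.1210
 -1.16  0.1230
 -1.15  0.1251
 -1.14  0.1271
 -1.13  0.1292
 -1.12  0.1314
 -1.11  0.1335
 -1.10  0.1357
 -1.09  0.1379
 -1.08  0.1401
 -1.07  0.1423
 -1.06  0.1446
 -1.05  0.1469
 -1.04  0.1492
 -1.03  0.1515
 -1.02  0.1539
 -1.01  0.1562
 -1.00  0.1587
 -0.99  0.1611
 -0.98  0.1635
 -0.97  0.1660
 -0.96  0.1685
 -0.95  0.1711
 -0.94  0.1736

$5.08

σ√T = 0.53 × 0.7071 = 0.3748
d₁ = [ln(280/180) + (0.014 − 0.014 + ½·0.53²)·0.5] / (σ√T) = (0.4418 + 0.0702) / 0.3748 = 1.3663 which rounds to 1.37
d₂ = 1.3663 − 0.3748 = 0.9916 which rounds to 0.99
exp(−qT) = exp(−0.014·0.5) = 0.9930;  exp(−rT) = exp(−0.014·0.5) = 0.9930
N(−d₂) = N(-0.99) = 0.1611;  N(−d₁) = N(-1.37) = 0.0853
P = 180·0.9930·0.1611 − 280·0.9930·0.0853 = 28.7950 − 23.7168 = 5.0782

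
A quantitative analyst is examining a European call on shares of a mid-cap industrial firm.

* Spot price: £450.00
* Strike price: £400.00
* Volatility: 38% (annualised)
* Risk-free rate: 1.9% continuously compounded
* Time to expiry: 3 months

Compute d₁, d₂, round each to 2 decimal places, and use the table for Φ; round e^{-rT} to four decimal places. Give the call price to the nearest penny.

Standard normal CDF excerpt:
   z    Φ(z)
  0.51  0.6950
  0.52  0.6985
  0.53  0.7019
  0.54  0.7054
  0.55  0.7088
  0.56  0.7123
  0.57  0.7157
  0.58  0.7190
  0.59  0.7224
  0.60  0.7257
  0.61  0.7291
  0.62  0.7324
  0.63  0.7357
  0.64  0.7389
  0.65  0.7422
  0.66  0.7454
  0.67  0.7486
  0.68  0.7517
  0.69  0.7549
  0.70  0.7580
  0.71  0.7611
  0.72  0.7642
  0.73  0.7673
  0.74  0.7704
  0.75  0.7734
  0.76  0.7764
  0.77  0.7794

£64.49

σ√T = 0.38·√0.25 = 0.1900
ln(S/K) + (r + σ²/2)T = ln(450/400) + (0.019 + 0.38²/2)·0.25 = 0.1178 + 0.0228 = 0.1406
d₁ = 0.1406 / 0.1900 = 0.7399 → 0.74
d₂ = d₁ − σ√T = 0.7399 − 0.1900 = 0.5499 → 0.55
exp(−rT) = exp(−0.019·0.25) = 0.9953
N(d₁) = N(0.74) = 0.7704;  N(d₂) = N(0.55) = 0.7088
C = 450·0.7704 − 400·0.9953·0.7088 = 346.6800 − 282.1875 = 64.4925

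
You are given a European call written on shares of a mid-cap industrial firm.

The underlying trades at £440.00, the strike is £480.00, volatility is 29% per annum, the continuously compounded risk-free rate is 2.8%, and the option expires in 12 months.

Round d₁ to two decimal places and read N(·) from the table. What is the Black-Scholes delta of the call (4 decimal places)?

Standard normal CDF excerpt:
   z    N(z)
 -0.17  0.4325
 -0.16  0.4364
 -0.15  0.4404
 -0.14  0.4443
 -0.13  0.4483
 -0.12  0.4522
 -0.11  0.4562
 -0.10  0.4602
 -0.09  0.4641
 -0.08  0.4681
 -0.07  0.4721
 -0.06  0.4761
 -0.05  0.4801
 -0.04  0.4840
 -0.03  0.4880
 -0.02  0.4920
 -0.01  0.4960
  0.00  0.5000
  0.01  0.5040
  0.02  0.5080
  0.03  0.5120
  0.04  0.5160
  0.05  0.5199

σ√T = 0.29·√1 = 0.2900
d₁ = [ln(440/480) + (0.028 + 0.29²/2)·1] / 0.2900 = [-0.0870 + 0.0701] / 0.2900 = -0.0585 → -0.06
N(d₁) = N(-0.06) = 0.4761
Δ_call = N(d₁) = 0.4761

0.4761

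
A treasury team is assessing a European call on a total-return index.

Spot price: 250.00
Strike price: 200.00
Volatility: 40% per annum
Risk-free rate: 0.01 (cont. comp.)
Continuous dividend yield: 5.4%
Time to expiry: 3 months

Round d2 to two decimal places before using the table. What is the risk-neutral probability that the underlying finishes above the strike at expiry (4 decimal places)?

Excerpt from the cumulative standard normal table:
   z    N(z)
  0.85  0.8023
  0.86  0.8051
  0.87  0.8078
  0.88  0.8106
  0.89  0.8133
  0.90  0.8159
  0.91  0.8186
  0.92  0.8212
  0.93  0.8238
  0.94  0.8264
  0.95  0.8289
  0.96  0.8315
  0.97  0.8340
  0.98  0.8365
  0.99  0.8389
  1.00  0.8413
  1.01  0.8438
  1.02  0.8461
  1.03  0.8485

T = 0.25;  σ√T = 0.2000
d₁ = [ln(250/200) + (0.01 − 0.054 + ½·0.4²)·0.25] / (σ√T) = (0.2231 + 0.0090) / 0.2000 = 1.1607 ≈ 1.16
d₂ = 1.1607 − 0.2000 = 0.9607 ≈ 0.96
Risk-neutral Pr[S_T > K] = N(d₂) = N(0.96) = 0.8315

0.8315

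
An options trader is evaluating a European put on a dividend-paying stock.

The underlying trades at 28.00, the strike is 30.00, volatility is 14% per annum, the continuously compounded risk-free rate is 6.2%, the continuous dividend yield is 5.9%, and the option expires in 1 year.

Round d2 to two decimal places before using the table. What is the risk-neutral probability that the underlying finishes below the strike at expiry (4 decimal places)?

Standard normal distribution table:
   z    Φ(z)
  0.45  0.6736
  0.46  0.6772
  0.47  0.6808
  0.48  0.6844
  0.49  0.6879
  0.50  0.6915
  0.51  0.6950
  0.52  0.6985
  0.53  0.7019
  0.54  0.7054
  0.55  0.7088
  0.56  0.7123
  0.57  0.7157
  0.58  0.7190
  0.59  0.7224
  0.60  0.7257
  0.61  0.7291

0.7054

σ√T = 0.14 × 1.0000 = 0.1400
ln(S/K) + (r − q + σ²/2)T = ln(28/30) + (0.062 − 0.059 + 0.14²/2)·1 = -0.0690 + 0.0128 = -0.0562
d₁ = -0.0562 / 0.1400 = -0.4014 → -0.40
d₂ = d₁ − σ√T = -0.4014 − 0.1400 = -0.5414 → -0.54
Risk-neutral Pr[S_T < K] = N(−d₂) = N(0.54) = 0.7054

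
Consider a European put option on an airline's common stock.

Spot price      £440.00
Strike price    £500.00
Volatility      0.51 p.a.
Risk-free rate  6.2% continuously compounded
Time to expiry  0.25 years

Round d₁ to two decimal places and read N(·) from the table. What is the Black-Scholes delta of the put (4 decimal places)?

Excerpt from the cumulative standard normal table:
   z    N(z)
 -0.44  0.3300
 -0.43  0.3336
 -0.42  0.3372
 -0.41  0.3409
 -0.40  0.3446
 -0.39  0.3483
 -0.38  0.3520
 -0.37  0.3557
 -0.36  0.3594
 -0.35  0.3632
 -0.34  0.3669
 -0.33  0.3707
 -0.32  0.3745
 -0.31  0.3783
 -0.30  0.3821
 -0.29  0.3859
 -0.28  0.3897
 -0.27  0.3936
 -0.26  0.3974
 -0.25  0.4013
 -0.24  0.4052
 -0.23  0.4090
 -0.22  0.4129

-0.6217

T = 0.25;  σ√T = 0.2550
d₁ = [ln(440/500) + (0.062 + 0.51²/2)·0.25] / 0.2550 = [-0.1278 + 0.0480] / 0.2550 = -0.3130 ≈ -0.31
N(d₁) = N(-0.31) = 0.3783
Δ_put = N(d₁) − 1 = 0.3783 − 1 = -0.6217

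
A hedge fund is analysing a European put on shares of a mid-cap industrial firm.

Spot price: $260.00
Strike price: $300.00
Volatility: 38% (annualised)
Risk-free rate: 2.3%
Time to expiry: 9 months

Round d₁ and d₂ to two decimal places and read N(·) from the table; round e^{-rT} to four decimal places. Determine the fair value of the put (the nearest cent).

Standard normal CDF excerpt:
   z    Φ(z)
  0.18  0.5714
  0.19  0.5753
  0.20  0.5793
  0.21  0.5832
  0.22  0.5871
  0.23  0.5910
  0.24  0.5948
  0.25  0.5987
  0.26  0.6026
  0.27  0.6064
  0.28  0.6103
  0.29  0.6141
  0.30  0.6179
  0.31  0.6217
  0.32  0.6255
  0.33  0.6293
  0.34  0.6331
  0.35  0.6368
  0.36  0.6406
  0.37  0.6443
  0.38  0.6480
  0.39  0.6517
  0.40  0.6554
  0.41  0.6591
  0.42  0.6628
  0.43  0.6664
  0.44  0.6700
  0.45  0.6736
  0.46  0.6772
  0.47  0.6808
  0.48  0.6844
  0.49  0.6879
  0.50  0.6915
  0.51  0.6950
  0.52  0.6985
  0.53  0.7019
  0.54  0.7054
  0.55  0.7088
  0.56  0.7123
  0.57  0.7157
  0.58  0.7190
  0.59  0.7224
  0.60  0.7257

σ√T = 0.38·√0.75 = 0.3291
ln(S/K) + (r + σ²/2)T = ln(260/300) + (0.023 + 0.38²/2)·0.75 = -0.1431 + 0.0714 = -0.0717
d₁ = -0.0717 / 0.3291 = -0.2179 ⇒ -0.22
d₂ = d₁ − σ√T = -0.2179 − 0.3291 = -0.5470 ⇒ -0.55
exp(−rT) = exp(−0.023·0.75) = 0.9829
N(−d₂) = N(0.55) = 0.7088;  N(−d₁) = N(0.22) = 0.5871
P = 300·0.9829·0.7088 − 260·0.5871 = 209.0039 − 152.6460 = 56.3579

$56.36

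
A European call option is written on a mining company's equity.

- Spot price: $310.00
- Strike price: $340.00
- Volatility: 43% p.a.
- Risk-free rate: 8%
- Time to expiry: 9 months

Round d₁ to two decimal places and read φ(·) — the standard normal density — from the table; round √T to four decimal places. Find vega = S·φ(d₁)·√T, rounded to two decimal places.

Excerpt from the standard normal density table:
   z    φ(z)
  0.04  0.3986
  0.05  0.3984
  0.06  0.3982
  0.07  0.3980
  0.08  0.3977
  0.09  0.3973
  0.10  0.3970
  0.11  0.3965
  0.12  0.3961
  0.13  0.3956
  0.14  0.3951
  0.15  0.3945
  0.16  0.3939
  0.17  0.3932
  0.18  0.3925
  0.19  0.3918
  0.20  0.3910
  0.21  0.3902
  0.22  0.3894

106.58

T = 0.75;  σ√T = 0.3724
ln(S/K) + (r + σ²/2)T = ln(310/340) + (0.08 + 0.43²/2)·0.75 = -0.0924 + 0.1293 = 0.0370
d₁ = 0.0370 / 0.3724 = 0.0993 ⇒ 0.10
√T = √0.75 = 0.8660
φ(d₁) = φ(0.10) = 0.3970
vega = S·φ(d₁)·√T = 310·0.3970·0.8660 = 106.5786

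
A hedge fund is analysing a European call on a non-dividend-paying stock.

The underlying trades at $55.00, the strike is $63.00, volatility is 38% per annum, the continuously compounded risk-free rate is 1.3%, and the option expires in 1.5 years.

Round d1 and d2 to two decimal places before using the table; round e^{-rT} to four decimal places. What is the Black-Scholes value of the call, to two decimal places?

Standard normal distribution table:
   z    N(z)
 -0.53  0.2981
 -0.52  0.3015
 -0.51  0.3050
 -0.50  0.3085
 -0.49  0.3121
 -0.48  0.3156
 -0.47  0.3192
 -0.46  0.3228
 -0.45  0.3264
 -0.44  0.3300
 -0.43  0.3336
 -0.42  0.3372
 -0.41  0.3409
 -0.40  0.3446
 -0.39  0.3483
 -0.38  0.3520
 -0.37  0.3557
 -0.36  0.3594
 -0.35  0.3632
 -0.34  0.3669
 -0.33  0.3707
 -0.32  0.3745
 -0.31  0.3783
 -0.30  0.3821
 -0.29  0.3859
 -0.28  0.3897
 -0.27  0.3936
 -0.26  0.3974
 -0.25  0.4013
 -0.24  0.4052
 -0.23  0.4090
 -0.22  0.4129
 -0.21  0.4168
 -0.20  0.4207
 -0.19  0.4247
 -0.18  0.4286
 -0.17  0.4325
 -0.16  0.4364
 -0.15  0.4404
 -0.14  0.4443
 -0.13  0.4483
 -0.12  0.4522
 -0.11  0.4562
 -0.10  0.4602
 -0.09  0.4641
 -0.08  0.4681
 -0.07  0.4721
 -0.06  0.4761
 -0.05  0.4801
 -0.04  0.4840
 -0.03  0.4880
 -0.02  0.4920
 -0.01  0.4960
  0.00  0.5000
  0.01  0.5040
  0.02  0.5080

σ√T = 0.38 × 1.2247 = 0.4654
d₁ = [ln(55/63) + (0.013 + 0.38²/2)·1.5] / 0.4654 = [-0.1358 + 0.1278] / 0.4654 = -0.0172 → -0.02
d₂ = d₁ − σ√T = -0.0172 − 0.4654 = -0.4826 → -0.48
e^(−rT) = e^(−0.013·1.5) = 0.9807
C = 55·N(-0.02) − 63·0.9807·N(-0.48) = 55·0.4920 − 63·0.9807·0.3156 = 27.0600 − 19.4991 = 7.5609

$7.56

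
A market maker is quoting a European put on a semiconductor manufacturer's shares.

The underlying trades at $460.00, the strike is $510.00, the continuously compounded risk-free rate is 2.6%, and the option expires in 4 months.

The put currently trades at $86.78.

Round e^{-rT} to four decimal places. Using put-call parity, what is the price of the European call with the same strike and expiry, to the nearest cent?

exp(−rT) = exp(−0.026·0.3333) = 0.9914
Put-call parity: C − P = S − K·e^(−rT) = 460 − 510·0.9914 = 460 − 505.6140 = -45.6140
C = P + (C − P) = 86.78 + (-45.6140) = 41.1660

$41.17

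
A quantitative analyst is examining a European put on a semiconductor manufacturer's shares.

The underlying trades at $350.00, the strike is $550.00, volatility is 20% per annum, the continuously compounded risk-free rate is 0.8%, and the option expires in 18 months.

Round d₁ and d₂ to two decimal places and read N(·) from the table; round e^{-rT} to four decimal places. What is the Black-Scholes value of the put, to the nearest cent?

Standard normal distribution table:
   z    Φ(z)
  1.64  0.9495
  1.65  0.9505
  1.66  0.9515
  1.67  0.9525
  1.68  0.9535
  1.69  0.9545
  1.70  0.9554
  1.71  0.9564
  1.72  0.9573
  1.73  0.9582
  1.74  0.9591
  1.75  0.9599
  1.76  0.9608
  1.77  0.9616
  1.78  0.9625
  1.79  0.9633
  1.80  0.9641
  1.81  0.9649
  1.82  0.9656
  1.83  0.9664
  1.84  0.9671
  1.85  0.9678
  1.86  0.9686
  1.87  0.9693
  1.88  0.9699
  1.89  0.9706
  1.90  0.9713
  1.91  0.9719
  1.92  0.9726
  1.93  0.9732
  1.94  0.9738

T = 1.5;  σ√T = 0.2449
d₁ = [ln(350/550) + (0.008 + 0.2²/2)·1.5] / 0.2449 = [-0.4520 + 0.0420] / 0.2449 = -1.6738 ⇒ -1.67
d₂ = d₁ − σ√T = -1.6738 − 0.2449 = -1.9187 ⇒ -1.92
e^(−rT) = e^(−0.008·1.5) = 0.9881
N(−d₂) = N(1.92) = 0.9726;  N(−d₁) = N(1.67) = 0.9525
P = 550·0.9881·0.9726 − 350·0.9525 = 528.5643 − 333.3750 = 195.1893

$195.19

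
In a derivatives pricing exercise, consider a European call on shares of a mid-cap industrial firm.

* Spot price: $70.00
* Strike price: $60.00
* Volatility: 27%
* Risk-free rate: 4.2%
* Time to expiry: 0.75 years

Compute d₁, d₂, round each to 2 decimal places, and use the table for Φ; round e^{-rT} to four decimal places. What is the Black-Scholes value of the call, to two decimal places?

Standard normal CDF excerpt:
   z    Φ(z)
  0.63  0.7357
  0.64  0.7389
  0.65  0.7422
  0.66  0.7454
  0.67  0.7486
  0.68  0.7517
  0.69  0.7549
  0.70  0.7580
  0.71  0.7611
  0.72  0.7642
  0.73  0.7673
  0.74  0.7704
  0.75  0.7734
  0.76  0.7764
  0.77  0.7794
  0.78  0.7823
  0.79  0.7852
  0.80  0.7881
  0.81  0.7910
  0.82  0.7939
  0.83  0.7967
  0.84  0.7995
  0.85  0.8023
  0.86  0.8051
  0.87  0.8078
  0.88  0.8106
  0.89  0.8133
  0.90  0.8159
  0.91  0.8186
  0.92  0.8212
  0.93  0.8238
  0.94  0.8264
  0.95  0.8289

σ√T = 0.27·√0.75 = 0.2338
d₁ = [ln(70/60) + (0.042 + 0.27²/2)·0.75] / 0.2338 = [0.1542 + 0.0588] / 0.2338 = 0.9109 ⇒ 0.91
d₂ = d₁ − σ√T = 0.9109 − 0.2338 = 0.6771 ⇒ 0.68
e^(−rT) = e^(−0.042·0.75) = 0.9690
N(d₁) = N(0.91) = 0.8186;  N(d₂) = N(0.68) = 0.7517
C = 70·0.8186 − 60·0.9690·0.7517 = 57.3020 − 43.7038 = 13.5982

$13.60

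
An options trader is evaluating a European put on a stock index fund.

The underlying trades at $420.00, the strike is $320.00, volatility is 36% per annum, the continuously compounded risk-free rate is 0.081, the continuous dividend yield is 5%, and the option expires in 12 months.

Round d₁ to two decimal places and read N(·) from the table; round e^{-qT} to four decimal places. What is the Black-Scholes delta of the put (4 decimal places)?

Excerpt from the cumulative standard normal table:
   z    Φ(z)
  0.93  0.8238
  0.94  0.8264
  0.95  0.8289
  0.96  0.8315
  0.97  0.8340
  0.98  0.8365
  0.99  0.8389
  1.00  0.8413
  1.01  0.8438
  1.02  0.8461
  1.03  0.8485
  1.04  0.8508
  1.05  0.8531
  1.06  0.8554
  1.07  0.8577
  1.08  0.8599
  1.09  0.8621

-0.1464

T = 1;  σ√T = 0.3600
d₁ = [ln(420/320) + (0.081 − 0.05 + 0.36²/2)·1] / 0.3600 = [0.2719 + 0.0958] / 0.3600 = 1.0215 → 1.02
N(d₁) = N(1.02) = 0.8461
Δ_put = e^(−qT)·(N(d₁) − 1) = 0.9512·(0.8461 − 1) = -0.1464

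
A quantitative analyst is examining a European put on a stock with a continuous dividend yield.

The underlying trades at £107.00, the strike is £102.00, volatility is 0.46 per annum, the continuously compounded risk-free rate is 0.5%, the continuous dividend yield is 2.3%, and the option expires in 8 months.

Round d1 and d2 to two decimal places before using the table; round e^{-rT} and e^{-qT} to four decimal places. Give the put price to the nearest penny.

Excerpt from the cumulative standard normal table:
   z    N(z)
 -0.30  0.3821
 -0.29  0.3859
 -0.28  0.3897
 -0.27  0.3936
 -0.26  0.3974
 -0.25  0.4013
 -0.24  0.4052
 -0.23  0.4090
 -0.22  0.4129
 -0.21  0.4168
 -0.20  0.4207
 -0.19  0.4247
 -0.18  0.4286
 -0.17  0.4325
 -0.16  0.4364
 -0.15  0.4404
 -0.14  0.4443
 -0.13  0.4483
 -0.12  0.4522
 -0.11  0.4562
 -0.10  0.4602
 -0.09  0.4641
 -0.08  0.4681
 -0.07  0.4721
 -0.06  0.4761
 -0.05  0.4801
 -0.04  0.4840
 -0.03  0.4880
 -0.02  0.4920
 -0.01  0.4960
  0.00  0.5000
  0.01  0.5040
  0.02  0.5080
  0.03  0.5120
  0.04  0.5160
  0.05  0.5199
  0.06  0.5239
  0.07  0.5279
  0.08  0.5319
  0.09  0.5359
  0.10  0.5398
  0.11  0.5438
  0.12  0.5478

£13.42

σ√T = 0.46 × 0.8165 = 0.3756
d₁ = [ln(107/102) + (0.005 − 0.023 + 0.46²/2)·0.6667] / 0.3756 = [0.0479 + 0.0585] / 0.3756 = 0.2833 which rounds to 0.28
d₂ = d₁ − σ√T = 0.2833 − 0.3756 = -0.0923 which rounds to -0.09
e^(−qT) = e^(−0.023·0.6667) = 0.9848;  e^(−rT) = e^(−0.005·0.6667) = 0.9967
N(−d₂) = N(0.09) = 0.5359;  N(−d₁) = N(-0.28) = 0.3897
P = 102·0.9967·0.5359 − 107·0.9848·0.3897 = 54.4814 − 41.0641 = 13.4173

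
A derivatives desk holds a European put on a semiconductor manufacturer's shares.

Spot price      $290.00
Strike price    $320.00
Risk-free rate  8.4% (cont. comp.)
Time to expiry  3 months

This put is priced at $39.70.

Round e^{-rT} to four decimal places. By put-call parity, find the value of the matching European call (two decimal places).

$16.36

exp(−rT) = exp(−0.084·0.25) = 0.9792
Put-call parity: C − P = S − K·e^(−rT) = 290 − 320·0.9792 = 290 − 313.3440 = -23.3440
C = P + (C − P) = 39.70 + (-23.3440) = 16.3560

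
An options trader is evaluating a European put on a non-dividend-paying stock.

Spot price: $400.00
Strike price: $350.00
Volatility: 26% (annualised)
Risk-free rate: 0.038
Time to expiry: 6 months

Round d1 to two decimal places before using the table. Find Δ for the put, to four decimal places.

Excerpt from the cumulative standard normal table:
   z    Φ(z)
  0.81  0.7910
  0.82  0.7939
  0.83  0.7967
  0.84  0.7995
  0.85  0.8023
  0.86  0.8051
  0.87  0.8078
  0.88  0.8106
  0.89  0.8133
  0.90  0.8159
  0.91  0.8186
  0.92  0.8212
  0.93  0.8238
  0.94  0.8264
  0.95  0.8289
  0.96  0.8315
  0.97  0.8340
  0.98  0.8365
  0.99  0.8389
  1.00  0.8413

-0.1788

σ√T = 0.26 × 0.7071 = 0.1838
d₁ = [ln(400/350) + (0.038 + 0.26²/2)·0.5] / 0.1838 = [0.1335 + 0.0359] / 0.1838 = 0.9216 → 0.92
N(d₁) = N(0.92) = 0.8212
Δ_put = N(d₁) − 1 = 0.8212 − 1 = -0.1788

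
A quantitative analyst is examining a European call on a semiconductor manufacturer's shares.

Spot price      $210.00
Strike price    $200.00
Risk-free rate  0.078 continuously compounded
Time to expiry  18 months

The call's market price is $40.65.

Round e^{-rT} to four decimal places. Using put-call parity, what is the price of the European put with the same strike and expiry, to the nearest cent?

e^(−rT) = e^(−0.078·1.5) = 0.8896
Put-call parity: C − P = S − K·e^(−rT) = 210 − 200·0.8896 = 210 − 177.9200 = 32.0800
P = C − (C − P) = 40.65 − (32.0800) = 8.5700

$8.57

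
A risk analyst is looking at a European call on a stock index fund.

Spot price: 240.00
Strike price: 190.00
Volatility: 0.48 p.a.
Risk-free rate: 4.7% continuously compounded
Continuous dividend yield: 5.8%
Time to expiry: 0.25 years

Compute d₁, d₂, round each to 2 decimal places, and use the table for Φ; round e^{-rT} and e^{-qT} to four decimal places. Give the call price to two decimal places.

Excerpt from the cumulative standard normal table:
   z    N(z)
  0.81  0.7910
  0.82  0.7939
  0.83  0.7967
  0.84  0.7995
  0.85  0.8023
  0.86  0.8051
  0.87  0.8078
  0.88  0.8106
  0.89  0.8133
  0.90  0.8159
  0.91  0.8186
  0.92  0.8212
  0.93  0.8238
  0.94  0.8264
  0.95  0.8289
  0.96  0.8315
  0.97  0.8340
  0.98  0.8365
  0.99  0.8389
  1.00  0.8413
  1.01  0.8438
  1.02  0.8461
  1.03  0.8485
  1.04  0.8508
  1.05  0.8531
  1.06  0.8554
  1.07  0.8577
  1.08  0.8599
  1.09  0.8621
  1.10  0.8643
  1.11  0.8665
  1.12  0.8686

σ√T = 0.48·√0.25 = 0.2400
d₁ = [ln(240/190) + (0.047 − 0.058 + 0.48²/2)·0.25] / 0.2400 = [0.2336 + 0.0260] / 0.2400 = 1.0819 → 1.08
d₂ = d₁ − σ√T = 1.0819 − 0.2400 = 0.8419 → 0.84
exp(−qT) = exp(−0.058·0.25) = 0.9856;  exp(−rT) = exp(−0.047·0.25) = 0.9883
N(d₁) = N(1.08) = 0.8599;  N(d₂) = N(0.84) = 0.7995
C = 240·0.9856·0.8599 − 190·0.9883·0.7995 = 203.4042 − 150.1277 = 53.2765

53.28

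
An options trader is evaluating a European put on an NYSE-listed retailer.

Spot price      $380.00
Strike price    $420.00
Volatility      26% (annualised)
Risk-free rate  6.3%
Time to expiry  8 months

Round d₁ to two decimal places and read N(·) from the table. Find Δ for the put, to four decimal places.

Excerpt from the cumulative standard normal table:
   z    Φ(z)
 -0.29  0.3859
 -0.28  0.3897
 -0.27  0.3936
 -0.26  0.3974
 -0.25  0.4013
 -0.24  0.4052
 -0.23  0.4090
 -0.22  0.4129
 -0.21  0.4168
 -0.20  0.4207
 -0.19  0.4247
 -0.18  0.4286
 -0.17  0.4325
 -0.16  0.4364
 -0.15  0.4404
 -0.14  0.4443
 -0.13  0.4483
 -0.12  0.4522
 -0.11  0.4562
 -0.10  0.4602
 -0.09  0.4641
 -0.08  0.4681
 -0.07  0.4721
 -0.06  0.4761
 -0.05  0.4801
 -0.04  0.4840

-0.5675

σ√T = 0.26·√0.6667 = 0.2123
d₁ = [ln(380/420) + (0.063 + 0.26²/2)·0.6667] / 0.2123 = [-0.1001 + 0.0645] / 0.2123 = -0.1675 ≈ -0.17
N(d₁) = N(-0.17) = 0.4325
Δ_put = N(d₁) − 1 = 0.4325 − 1 = -0.5675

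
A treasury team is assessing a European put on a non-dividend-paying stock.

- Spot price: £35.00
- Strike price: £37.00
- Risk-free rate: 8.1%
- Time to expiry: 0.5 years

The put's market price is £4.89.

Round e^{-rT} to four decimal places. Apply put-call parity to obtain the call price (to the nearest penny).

£4.36

e^(−rT) = e^(−0.081·0.5) = 0.9603
Put-call parity: C − P = S − K·e^(−rT) = 35 − 37·0.9603 = 35 − 35.5311 = -0.5311
C = P + (C − P) = 4.89 + (-0.5311) = 4.3589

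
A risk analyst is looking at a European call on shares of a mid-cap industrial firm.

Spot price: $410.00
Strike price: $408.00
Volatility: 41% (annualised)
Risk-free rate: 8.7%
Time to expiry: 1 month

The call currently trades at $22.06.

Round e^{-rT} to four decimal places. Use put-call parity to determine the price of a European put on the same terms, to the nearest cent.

$17.12

exp(−rT) = exp(−0.087·0.08333) = 0.9928
Put-call parity: C − P = S − K·e^(−rT) = 410 − 408·0.9928 = 410 − 405.0624 = 4.9376
P = C − (C − P) = 22.06 − (4.9376) = 17.1224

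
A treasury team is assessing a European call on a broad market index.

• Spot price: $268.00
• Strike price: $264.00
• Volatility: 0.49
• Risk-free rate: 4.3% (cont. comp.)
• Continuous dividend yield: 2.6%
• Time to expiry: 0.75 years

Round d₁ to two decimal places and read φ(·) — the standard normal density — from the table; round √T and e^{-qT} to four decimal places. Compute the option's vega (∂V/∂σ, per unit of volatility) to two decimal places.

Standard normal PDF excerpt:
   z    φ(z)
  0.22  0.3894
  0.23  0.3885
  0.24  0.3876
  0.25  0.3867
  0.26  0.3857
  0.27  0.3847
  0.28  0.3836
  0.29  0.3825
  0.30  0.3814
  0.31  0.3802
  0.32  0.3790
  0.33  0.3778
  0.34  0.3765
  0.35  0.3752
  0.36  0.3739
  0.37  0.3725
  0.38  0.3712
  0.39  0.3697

σ√T = 0.49 × 0.8660 = 0.4244
ln(S/K) + (r − q + σ²/2)T = ln(268/264) + (0.043 − 0.026 + 0.49²/2)·0.75 = 0.0150 + 0.1028 = 0.1178
d₁ = 0.1178 / 0.4244 = 0.2777 ⇒ 0.28
√T = √0.75 = 0.8660
φ(d₁) = φ(0.28) = 0.3836
exp(−qT) = exp(−0.026·0.75) = 0.9807
vega = S·exp(−qT)·φ(d₁)·√T = 268·0.9807·0.3836·0.8660 = 87.3107
(Call and put vega coincide under Black-Scholes.)

87.31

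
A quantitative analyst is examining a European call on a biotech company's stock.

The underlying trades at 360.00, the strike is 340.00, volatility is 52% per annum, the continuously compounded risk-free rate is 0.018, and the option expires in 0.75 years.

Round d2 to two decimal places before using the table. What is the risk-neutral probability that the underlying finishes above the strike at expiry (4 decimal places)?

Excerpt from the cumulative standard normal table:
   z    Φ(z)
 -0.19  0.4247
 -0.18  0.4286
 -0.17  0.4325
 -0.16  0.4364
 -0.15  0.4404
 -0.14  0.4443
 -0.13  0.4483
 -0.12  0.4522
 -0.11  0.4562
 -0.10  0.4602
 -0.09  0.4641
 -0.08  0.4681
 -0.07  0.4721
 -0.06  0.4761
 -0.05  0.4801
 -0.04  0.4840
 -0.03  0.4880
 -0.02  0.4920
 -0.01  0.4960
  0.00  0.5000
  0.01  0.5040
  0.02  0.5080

σ√T = 0.52·√0.75 = 0.4503
ln(S/K) + (r + σ²/2)T = ln(360/340) + (0.018 + 0.52²/2)·0.75 = 0.0572 + 0.1149 = 0.1721
d₁ = 0.1721 / 0.4503 = 0.3821 ≈ 0.38
d₂ = d₁ − σ√T = 0.3821 − 0.4503 = -0.0683 ≈ -0.07
Pr(exercise) under Q = N(d₂) = 0.4721

0.4721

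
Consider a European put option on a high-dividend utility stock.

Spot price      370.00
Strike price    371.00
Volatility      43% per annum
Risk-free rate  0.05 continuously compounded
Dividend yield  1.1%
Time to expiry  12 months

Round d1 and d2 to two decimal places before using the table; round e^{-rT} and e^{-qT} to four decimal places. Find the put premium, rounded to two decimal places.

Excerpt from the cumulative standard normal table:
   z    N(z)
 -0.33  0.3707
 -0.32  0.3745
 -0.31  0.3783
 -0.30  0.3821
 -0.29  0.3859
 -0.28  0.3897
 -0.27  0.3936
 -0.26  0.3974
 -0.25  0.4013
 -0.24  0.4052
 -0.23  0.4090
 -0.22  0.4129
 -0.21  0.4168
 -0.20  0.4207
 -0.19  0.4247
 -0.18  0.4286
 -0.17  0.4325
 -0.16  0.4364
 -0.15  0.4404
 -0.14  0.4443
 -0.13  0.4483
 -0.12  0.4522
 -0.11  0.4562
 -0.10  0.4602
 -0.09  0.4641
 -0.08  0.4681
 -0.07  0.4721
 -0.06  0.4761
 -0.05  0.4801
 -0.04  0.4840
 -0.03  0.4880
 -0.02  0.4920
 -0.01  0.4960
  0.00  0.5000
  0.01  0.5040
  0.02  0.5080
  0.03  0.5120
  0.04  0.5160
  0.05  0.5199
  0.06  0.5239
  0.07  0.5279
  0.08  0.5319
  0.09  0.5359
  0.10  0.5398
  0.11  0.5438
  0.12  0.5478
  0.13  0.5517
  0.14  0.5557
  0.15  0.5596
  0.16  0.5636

54.86

σ√T = 0.43 × 1.0000 = 0.4300
ln(S/K) + (r − q + σ²/2)T = ln(370/371) + (0.05 − 0.011 + 0.43²/2)·1 = -0.0027 + 0.1315 = 0.1288
d₁ = 0.1288 / 0.4300 = 0.2994 which rounds to 0.30
d₂ = d₁ − σ√T = 0.2994 − 0.4300 = -0.1306 which rounds to -0.13
exp(−qT) = exp(−0.011·1) = 0.9891;  exp(−rT) = exp(−0.05·1) = 0.9512
N(−d₂) = N(0.13) = 0.5517;  N(−d₁) = N(-0.30) = 0.3821
P = 371·0.9512·0.5517 − 370·0.9891·0.3821 = 194.6923 − 139.8360 = 54.8563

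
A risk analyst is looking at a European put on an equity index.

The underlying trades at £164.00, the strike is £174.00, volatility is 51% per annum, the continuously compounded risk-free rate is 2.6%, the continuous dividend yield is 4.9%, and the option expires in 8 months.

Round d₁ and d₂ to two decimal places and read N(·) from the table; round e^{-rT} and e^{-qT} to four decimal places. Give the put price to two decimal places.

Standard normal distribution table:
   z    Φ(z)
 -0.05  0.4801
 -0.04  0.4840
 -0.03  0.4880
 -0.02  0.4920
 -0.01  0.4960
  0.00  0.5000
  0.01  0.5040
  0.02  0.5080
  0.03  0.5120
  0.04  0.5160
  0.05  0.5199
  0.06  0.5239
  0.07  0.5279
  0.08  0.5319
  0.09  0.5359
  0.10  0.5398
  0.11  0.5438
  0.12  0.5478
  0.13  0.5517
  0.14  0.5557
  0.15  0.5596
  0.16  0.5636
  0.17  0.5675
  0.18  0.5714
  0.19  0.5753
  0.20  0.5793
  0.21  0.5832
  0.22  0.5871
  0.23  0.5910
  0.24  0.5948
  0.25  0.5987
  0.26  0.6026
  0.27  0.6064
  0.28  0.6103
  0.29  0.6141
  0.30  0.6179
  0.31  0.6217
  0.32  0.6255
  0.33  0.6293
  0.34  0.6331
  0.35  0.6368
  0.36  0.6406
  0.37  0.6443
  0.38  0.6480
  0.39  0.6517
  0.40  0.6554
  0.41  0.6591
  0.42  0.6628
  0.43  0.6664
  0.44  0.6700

T = 0.6667;  σ√T = 0.4164
ln(S/K) + (r − q + σ²/2)T = ln(164/174) + (0.026 − 0.049 + 0.51²/2)·0.6667 = -0.0592 + 0.0714 = 0.0122
d₁ = 0.0122 / 0.4164 = 0.0292 which rounds to 0.03
d₂ = d₁ − σ√T = 0.0292 − 0.4164 = -0.3872 which rounds to -0.39
exp(−qT) = exp(−0.049·0.6667) = 0.9679;  exp(−rT) = exp(−0.026·0.6667) = 0.9828
N(−d₂) = N(0.39) = 0.6517;  N(−d₁) = N(-0.03) = 0.4880
P = 174·0.9828·0.6517 − 164·0.9679·0.4880 = 111.4454 − 77.4630 = 33.9824

£33.98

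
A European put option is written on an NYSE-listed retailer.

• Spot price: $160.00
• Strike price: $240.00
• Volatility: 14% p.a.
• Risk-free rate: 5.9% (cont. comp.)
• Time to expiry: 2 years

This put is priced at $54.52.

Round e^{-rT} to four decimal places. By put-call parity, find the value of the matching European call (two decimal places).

exp(−rT) = exp(−0.059·2) = 0.8887
Put-call parity: C − P = S − K·e^(−rT) = 160 − 240·0.8887 = 160 − 213.2880 = -53.2880
C = P + (C − P) = 54.52 + (-53.2880) = 1.2320

$1.23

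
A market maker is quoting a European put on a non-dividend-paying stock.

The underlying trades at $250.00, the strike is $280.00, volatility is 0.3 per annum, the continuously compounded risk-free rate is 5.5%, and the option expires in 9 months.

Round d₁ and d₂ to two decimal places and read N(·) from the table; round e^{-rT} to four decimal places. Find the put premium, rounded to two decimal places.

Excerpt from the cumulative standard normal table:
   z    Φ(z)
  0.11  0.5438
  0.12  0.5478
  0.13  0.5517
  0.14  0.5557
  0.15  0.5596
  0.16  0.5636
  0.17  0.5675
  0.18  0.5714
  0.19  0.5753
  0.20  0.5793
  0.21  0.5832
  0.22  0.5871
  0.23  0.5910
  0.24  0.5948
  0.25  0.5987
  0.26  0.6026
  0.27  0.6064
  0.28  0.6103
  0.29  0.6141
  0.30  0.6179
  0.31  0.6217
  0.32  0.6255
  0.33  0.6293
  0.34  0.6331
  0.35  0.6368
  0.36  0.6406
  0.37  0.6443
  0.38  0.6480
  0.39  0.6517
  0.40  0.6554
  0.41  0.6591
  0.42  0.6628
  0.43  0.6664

T = 0.75;  σ√T = 0.2598
d₁ = [ln(250/280) + (0.055 + 0.3²/2)·0.75] / 0.2598 = [-0.1133 + 0.0750] / 0.2598 = -0.1475 ⇒ -0.15
d₂ = d₁ − σ√T = -0.1475 − 0.2598 = -0.4073 ⇒ -0.41
e^(−rT) = e^(−0.055·0.75) = 0.9596
N(−d₂) = N(0.41) = 0.6591;  N(−d₁) = N(0.15) = 0.5596
P = 280·0.9596·0.6591 − 250·0.5596 = 177.0923 − 139.9000 = 37.1923

$37.19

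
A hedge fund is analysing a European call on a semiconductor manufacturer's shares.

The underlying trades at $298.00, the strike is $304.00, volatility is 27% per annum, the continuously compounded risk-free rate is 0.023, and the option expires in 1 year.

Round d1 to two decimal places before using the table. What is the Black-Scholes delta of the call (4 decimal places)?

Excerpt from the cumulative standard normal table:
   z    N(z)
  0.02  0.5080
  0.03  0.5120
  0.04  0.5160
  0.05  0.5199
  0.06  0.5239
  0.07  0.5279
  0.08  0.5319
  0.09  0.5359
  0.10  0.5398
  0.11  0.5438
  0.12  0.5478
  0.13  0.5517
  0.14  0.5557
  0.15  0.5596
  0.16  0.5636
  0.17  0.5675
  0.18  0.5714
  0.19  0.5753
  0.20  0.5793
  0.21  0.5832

0.5596

T = 1;  σ√T = 0.2700
ln(S/K) + (r + σ²/2)T = ln(298/304) + (0.023 + 0.27²/2)·1 = -0.0199 + 0.0595 = 0.0395
d₁ = 0.0395 / 0.2700 = 0.1464 ⇒ 0.15
N(d₁) = N(0.15) = 0.5596
Δ_call = N(d₁) = 0.5596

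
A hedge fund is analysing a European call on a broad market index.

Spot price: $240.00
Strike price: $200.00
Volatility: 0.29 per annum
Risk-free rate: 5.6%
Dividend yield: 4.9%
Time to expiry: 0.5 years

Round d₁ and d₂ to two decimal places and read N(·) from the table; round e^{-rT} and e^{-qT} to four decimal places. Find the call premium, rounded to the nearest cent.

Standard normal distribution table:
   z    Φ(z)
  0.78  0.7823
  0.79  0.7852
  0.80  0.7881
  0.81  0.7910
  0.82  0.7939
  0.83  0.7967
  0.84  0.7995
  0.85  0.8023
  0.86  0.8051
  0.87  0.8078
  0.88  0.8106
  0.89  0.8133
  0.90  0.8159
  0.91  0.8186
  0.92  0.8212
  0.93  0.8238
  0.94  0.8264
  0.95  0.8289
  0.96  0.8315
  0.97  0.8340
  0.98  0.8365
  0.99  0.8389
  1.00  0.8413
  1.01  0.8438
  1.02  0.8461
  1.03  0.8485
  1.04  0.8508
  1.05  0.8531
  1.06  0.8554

T = 0.5;  σ√T = 0.2051
d₁ = [ln(240/200) + (0.056 − 0.049 + 0.29²/2)·0.5] / 0.2051 = [0.1823 + 0.0245] / 0.2051 = 1.0087 which rounds to 1.01
d₂ = d₁ − σ√T = 1.0087 − 0.2051 = 0.8036 which rounds to 0.80
exp(−qT) = exp(−0.049·0.5) = 0.9758;  exp(−rT) = exp(−0.056·0.5) = 0.9724
N(d₁) = N(1.01) = 0.8438;  N(d₂) = N(0.80) = 0.7881
C = 240·0.9758·0.8438 − 200·0.9724·0.7881 = 197.6112 − 153.2697 = 44.3415

$44.34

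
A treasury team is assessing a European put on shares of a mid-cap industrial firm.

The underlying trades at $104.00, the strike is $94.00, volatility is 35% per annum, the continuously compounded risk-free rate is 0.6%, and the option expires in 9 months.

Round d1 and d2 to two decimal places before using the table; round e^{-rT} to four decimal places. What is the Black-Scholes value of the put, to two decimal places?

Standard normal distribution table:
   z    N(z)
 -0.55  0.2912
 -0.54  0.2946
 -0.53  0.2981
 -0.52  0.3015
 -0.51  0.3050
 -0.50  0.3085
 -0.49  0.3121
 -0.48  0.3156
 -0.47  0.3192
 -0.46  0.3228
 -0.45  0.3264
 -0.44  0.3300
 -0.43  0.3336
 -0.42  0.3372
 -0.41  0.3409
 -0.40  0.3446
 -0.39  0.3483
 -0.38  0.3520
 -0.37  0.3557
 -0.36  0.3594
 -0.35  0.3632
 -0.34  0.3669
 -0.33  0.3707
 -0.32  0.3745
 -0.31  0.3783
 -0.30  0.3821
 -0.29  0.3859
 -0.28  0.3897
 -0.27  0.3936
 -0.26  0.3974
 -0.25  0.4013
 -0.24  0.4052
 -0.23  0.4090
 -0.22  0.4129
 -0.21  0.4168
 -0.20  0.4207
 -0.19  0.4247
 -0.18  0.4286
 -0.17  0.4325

T = 0.75;  σ√T = 0.3031
d₁ = [ln(104/94) + (0.006 + 0.35²/2)·0.75] / 0.3031 = [0.1011 + 0.0504] / 0.3031 = 0.4999 which rounds to 0.50
d₂ = d₁ − σ√T = 0.4999 − 0.3031 = 0.1968 which rounds to 0.20
exp(−rT) = exp(−0.006·0.75) = 0.9955
N(−d₂) = N(-0.20) = 0.4207;  N(−d₁) = N(-0.50) = 0.3085
P = 94·0.9955·0.4207 − 104·0.3085 = 39.3678 − 32.0840 = 7.2838

$7.28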